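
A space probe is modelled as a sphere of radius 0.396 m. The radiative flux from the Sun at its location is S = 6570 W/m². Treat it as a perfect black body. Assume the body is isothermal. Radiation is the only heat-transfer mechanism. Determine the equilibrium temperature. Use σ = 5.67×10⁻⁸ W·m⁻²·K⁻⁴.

At equilibrium, absorbed power = emitted power.
Absorbing cross-section = πr² = 0.4927 m²; emitting surface = 4πr² = 1.971 m² (ratio 4).
S·A_cross = εσ·A_surf·T⁴  ⇒  T⁴ = S/(4σ).
T⁴ = 1.00·6570/(4·5.67×10⁻⁸) = 2.897×10¹⁰ K⁴.
T = (2.897×10¹⁰)^(1/4).

T ≈ 413 K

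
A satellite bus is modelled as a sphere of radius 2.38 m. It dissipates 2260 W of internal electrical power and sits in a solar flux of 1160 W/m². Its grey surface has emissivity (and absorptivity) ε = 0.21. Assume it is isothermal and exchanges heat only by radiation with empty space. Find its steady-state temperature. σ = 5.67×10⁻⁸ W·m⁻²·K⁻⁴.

At steady state, absorbed solar power + internal power = radiated power.
Absorbed: α·S·A_cross = 0.21·1160·17.80 = 4335 W (cross-section πr²).
Total input = 4335 + 2260 = 6595 W.
Radiated: εσ·A_surf·T⁴ with A_surf = 4πr² = 71.18 m².
T⁴ = 6595/(0.21·5.67×10⁻⁸·71.18) = 7.781×10⁹ K⁴.

T ≈ 297 K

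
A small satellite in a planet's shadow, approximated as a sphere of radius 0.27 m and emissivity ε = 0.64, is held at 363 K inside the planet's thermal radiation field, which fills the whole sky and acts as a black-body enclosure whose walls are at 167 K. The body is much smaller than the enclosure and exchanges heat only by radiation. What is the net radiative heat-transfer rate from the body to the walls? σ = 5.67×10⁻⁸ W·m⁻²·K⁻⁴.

P_net ≈ 551 W

For a small grey body in a large enclosure: P_net = εσA(T_body⁴ − T_wall⁴).
A = 4πr² = 0.9161 m²; T_body⁴ − T_wall⁴ = 1.736×10¹⁰ − 7.778×10⁸ = 1.659×10¹⁰ K⁴.
|P_net| = 0.64·5.67×10⁻⁸·0.9161·1.659×10¹⁰.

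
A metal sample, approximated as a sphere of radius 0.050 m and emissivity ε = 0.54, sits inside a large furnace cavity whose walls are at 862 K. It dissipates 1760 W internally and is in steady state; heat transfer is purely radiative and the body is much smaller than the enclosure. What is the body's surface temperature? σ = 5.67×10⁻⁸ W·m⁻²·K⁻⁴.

T ≈ 1240 K

For a small grey body in a large enclosure, net radiated power = εσA(T⁴ − T_w⁴).
Steady state: P = εσA(T⁴ − T_w⁴) with A = 4πr² = 0.03142 m².
T⁴ = P/(εσA) + T_w⁴ = 1760/(0.54·5.67×10⁻⁸·0.03142) + (862)⁴
    = 1.830×10¹² + 5.521×10¹¹ = 2.382×10¹² K⁴.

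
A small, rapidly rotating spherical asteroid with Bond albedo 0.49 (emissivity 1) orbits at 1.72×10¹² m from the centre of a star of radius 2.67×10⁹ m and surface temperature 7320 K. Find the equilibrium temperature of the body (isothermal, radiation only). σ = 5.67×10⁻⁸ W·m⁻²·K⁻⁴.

The star's surface emits σT_*⁴; at distance d the flux is S = σT_*⁴(R_*/d)².
S = 5.67×10⁻⁸·(7320)⁴·(2.67×10⁹/1.72×10¹²)² = 392.3 W/m².
For an isothermal sphere T⁴ = (1−a)S/(4σ) = 8.821×10⁸ K⁴.

T ≈ 172 K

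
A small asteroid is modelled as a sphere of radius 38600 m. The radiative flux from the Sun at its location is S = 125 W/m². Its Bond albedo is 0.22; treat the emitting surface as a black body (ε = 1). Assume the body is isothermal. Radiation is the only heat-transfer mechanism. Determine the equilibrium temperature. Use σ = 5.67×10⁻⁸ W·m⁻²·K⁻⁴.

T ≈ 144 K

At equilibrium, absorbed power = emitted power.
Absorbing cross-section = πr² = 4.681×10⁹ m²; emitting surface = 4πr² = 1.872×10¹⁰ m² (ratio 4).
(1−a)S·A_cross = εσ·A_surf·T⁴  ⇒  T⁴ = (1−a)S/(4σ).
T⁴ = 0.780·125/(4·5.67×10⁻⁸) = 4.299×10⁸ K⁴.
T = (4.299×10⁸)^(1/4).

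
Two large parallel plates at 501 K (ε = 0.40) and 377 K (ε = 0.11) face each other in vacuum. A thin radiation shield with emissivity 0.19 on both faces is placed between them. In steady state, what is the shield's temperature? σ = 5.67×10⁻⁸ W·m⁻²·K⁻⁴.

T_s ≈ 470 K

In steady state the net flux on the hot side equals that on the cold side.
σ(T₁⁴−T_s⁴)/D₁ = σ(T_s⁴−T₂⁴)/D₂, with D₁ = 1/ε₁+1/ε_s−1 = 6.763, D₂ = 1/ε_s+1/ε₂−1 = 13.35.
Solve for T_s⁴: T_s⁴ = (D₂·T₁⁴ + D₁·T₂⁴)/(D₁+D₂) = 4.861×10¹⁰ K⁴.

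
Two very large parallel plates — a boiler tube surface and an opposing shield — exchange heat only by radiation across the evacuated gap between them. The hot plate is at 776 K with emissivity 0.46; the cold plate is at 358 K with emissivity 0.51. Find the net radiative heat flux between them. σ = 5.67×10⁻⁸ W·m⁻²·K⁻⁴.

q ≈ 6260 W/m²

For two infinite grey parallel plates, q = σ(T₁⁴ − T₂⁴)/(1/ε₁ + 1/ε₂ − 1).
T₁⁴ − T₂⁴ = 3.626×10¹¹ − 1.643×10¹⁰ = 3.462×10¹¹ K⁴.
1/ε₁ + 1/ε₂ − 1 = 2.174 + 1.961 − 1 = 3.135.
q = 5.67×10⁻⁸ × 3.462×10¹¹ / 3.135.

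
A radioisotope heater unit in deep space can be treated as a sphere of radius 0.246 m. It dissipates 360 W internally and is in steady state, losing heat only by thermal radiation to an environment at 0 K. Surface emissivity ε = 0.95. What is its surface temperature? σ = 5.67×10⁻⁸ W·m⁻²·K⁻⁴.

T ≈ 306 K

Steady state: internal power = radiated power, P = εσA T⁴.
Radiating area A = 4πr² = 0.7605 m².
T⁴ = P/(εσA) = 360/(0.95·5.67×10⁻⁸·0.7605) = 8.789×10⁹ K⁴.
T = (8.789×10⁹)^(1/4).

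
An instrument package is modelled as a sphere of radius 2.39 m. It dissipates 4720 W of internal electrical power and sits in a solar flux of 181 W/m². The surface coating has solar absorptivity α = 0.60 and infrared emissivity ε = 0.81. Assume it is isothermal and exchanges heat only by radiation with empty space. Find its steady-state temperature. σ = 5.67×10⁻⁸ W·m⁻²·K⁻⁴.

At steady state, absorbed solar power + internal power = radiated power.
Absorbed: α·S·A_cross = 0.60·181·17.95 = 1949 W (cross-section πr²).
Total input = 1949 + 4720 = 6669 W.
Radiated: εσ·A_surf·T⁴ with A_surf = 4πr² = 71.78 m².
T⁴ = 6669/(0.81·5.67×10⁻⁸·71.78) = 2.023×10⁹ K⁴.

T ≈ 212 K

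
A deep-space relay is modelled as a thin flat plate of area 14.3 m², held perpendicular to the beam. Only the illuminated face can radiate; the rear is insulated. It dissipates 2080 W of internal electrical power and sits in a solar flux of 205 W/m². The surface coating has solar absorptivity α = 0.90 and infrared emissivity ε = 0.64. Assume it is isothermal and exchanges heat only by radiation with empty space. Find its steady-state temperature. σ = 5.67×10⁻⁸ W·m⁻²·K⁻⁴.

T ≈ 309 K

At steady state, absorbed solar power + internal power = radiated power.
Absorbed: α·S·A_cross = 0.90·205·14.30 = 2638 W (cross-section A).
Total input = 2638 + 2080 = 4718 W.
Radiated: εσ·A_surf·T⁴ with A_surf = A = 14.30 m².
T⁴ = 4718/(0.64·5.67×10⁻⁸·14.30) = 9.093×10⁹ K⁴.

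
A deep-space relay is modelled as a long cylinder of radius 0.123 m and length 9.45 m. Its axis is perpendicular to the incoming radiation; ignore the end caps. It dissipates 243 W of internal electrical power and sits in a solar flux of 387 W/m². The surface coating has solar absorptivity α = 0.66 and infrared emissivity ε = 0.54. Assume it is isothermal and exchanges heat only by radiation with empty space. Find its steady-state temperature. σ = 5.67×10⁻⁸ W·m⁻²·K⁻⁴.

At steady state, absorbed solar power + internal power = radiated power.
Absorbed: α·S·A_cross = 0.66·387·2.325 = 593.8 W (cross-section 2rL).
Total input = 593.8 + 243 = 836.8 W.
Radiated: εσ·A_surf·T⁴ with A_surf = 2πrL = 7.303 m².
T⁴ = 836.8/(0.54·5.67×10⁻⁸·7.303) = 3.742×10⁹ K⁴.

T ≈ 247 K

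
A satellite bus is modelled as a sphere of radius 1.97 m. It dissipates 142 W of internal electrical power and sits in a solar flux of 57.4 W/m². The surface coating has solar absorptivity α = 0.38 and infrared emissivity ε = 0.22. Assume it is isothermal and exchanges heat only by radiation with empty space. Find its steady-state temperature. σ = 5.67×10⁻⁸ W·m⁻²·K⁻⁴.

At steady state, absorbed solar power + internal power = radiated power.
Absorbed: α·S·A_cross = 0.38·57.4·12.19 = 265.9 W (cross-section πr²).
Total input = 265.9 + 142 = 407.9 W.
Radiated: εσ·A_surf·T⁴ with A_surf = 4πr² = 48.77 m².
T⁴ = 407.9/(0.22·5.67×10⁻⁸·48.77) = 6.706×10⁸ K⁴.

T ≈ 161 K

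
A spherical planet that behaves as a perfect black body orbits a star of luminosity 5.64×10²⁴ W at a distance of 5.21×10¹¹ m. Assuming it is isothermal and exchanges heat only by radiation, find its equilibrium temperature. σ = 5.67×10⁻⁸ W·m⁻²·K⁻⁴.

T ≈ 52.0 K

First find the stellar flux at distance d: S = L/(4πd²) = 5.64×10²⁴/(4π·(5.21×10¹¹)²) = 1.653 W/m².
For an isothermal sphere, absorbed (1−a)S·πr² = emitted σ·4πr²·T⁴, so T⁴ = (1−a)S/(4σ).
T⁴ = 1.00·1.653/(4·5.67×10⁻⁸) = 7.290×10⁶ K⁴.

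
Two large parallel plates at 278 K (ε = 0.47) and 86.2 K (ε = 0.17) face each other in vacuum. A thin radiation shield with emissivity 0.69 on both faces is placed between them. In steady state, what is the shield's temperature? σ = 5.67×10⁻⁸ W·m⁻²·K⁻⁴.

In steady state the net flux on the hot side equals that on the cold side.
σ(T₁⁴−T_s⁴)/D₁ = σ(T_s⁴−T₂⁴)/D₂, with D₁ = 1/ε₁+1/ε_s−1 = 2.577, D₂ = 1/ε_s+1/ε₂−1 = 6.332.
Solve for T_s⁴: T_s⁴ = (D₂·T₁⁴ + D₁·T₂⁴)/(D₁+D₂) = 4.261×10⁹ K⁴.

T_s ≈ 255 K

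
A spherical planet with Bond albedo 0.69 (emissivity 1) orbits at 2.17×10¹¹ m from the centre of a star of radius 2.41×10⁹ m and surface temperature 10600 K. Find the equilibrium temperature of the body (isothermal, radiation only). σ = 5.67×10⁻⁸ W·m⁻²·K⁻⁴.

The star's surface emits σT_*⁴; at distance d the flux is S = σT_*⁴(R_*/d)².
S = 5.67×10⁻⁸·(10600)⁴·(2.41×10⁹/2.17×10¹¹)² = 88290 W/m².
For an isothermal sphere T⁴ = (1−a)S/(4σ) = 1.207×10¹¹ K⁴.

T ≈ 589 K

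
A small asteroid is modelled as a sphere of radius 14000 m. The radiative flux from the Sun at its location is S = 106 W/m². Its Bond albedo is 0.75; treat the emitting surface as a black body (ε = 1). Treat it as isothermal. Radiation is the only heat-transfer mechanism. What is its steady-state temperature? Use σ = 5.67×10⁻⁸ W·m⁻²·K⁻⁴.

T ≈ 104 K

At equilibrium, absorbed power = emitted power.
Absorbing cross-section = πr² = 6.158×10⁸ m²; emitting surface = 4πr² = 2.463×10⁹ m² (ratio 4).
(1−a)S·A_cross = εσ·A_surf·T⁴  ⇒  T⁴ = (1−a)S/(4σ).
T⁴ = 0.250·106/(4·5.67×10⁻⁸) = 1.168×10⁸ K⁴.
T = (1.168×10⁸)^(1/4).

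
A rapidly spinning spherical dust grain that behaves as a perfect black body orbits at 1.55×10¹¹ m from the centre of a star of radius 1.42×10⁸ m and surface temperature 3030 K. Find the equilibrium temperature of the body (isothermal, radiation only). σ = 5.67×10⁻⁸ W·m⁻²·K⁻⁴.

T ≈ 64.8 K

The star's surface emits σT_*⁴; at distance d the flux is S = σT_*⁴(R_*/d)².
S = 5.67×10⁻⁸·(3030)⁴·(1.42×10⁸/1.55×10¹¹)² = 4.011 W/m².
For an isothermal sphere T⁴ = (1−a)S/(4σ) = 1.769×10⁷ K⁴.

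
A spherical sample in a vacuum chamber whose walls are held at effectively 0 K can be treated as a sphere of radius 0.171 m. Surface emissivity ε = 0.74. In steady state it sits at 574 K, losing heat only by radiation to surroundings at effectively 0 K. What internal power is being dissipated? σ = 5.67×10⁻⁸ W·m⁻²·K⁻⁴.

P ≈ 1670 W

Steady state: P = εσA T⁴.
A = 4πr² = 0.3675 m²; T⁴ = (574)⁴ = 1.086×10¹¹ K⁴.
P = 0.74 × 5.67×10⁻⁸ × 0.3675 × 1.086×10¹¹.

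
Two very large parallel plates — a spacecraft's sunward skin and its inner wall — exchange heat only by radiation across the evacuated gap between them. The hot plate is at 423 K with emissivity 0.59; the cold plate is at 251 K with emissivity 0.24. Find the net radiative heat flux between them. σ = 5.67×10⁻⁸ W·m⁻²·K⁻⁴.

For two infinite grey parallel plates, q = σ(T₁⁴ − T₂⁴)/(1/ε₁ + 1/ε₂ − 1).
T₁⁴ − T₂⁴ = 3.202×10¹⁰ − 3.969×10⁹ = 2.805×10¹⁰ K⁴.
1/ε₁ + 1/ε₂ − 1 = 1.695 + 4.167 − 1 = 4.862.
q = 5.67×10⁻⁸ × 2.805×10¹⁰ / 4.862.

q ≈ 327 W/m²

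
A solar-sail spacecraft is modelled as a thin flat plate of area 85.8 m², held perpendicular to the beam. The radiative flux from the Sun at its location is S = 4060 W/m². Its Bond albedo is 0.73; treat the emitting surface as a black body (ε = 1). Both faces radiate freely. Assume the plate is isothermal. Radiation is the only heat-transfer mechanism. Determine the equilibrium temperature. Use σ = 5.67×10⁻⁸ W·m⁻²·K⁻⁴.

T ≈ 314 K

At equilibrium, absorbed power = emitted power.
Absorbing cross-section = A = 85.80 m²; emitting surface = 2A = 171.6 m² (ratio 2).
(1−a)S·A_cross = εσ·A_surf·T⁴  ⇒  T⁴ = (1−a)S/(2σ).
T⁴ = 0.270·4060/(2·5.67×10⁻⁸) = 9.667×10⁹ K⁴.
T = (9.667×10⁹)^(1/4).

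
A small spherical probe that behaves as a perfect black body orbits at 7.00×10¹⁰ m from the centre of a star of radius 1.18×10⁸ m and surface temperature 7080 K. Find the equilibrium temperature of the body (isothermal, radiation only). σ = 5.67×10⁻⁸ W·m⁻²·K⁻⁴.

The star's surface emits σT_*⁴; at distance d the flux is S = σT_*⁴(R_*/d)².
S = 5.67×10⁻⁸·(7080)⁴·(1.18×10⁸/7.00×10¹⁰)² = 404.8 W/m².
For an isothermal sphere T⁴ = (1−a)S/(4σ) = 1.785×10⁹ K⁴.

T ≈ 206 K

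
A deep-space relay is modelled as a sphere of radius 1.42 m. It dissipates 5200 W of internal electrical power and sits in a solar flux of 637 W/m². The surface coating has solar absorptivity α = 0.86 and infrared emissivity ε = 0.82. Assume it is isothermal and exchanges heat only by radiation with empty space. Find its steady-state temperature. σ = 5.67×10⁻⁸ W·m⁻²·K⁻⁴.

T ≈ 293 K

At steady state, absorbed solar power + internal power = radiated power.
Absorbed: α·S·A_cross = 0.86·637·6.335 = 3470 W (cross-section πr²).
Total input = 3470 + 5200 = 8670 W.
Radiated: εσ·A_surf·T⁴ with A_surf = 4πr² = 25.34 m².
T⁴ = 8670/(0.82·5.67×10⁻⁸·25.34) = 7.360×10⁹ K⁴.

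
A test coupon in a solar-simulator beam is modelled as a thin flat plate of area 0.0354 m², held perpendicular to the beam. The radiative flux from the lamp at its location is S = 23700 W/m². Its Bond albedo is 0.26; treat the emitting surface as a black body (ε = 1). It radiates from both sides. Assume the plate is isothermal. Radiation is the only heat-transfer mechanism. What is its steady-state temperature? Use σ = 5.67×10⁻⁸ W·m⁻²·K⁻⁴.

T ≈ 627 K

At equilibrium, absorbed power = emitted power.
Absorbing cross-section = A = 0.03540 m²; emitting surface = 2A = 0.07080 m² (ratio 2).
(1−a)S·A_cross = εσ·A_surf·T⁴  ⇒  T⁴ = (1−a)S/(2σ).
T⁴ = 0.740·23700/(2·5.67×10⁻⁸) = 1.547×10¹¹ K⁴.
T = (1.547×10¹¹)^(1/4).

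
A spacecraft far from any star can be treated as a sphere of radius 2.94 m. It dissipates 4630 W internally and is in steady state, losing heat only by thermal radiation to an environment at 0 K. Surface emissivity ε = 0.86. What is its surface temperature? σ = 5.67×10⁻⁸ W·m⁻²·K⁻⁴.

T ≈ 172 K

Steady state: internal power = radiated power, P = εσA T⁴.
Radiating area A = 4πr² = 108.6 m².
T⁴ = P/(εσA) = 4630/(0.86·5.67×10⁻⁸·108.6) = 8.742×10⁸ K⁴.
T = (8.742×10⁸)^(1/4).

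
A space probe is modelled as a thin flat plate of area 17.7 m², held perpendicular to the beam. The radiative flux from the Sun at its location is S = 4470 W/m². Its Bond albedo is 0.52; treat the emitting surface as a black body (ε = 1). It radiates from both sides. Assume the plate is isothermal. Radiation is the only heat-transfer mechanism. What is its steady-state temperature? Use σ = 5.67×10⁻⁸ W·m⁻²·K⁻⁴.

At equilibrium, absorbed power = emitted power.
Absorbing cross-section = A = 17.70 m²; emitting surface = 2A = 35.40 m² (ratio 2).
(1−a)S·A_cross = εσ·A_surf·T⁴  ⇒  T⁴ = (1−a)S/(2σ).
T⁴ = 0.480·4470/(2·5.67×10⁻⁸) = 1.892×10¹⁰ K⁴.
T = (1.892×10¹⁰)^(1/4).

T ≈ 371 K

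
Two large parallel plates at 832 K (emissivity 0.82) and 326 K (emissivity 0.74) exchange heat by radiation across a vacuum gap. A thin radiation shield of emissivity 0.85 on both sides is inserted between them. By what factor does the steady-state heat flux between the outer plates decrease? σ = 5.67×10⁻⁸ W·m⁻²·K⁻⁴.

factor ≈ 1.86

Without shield: q₀ = σΔ(T⁴)/(1/ε₁+1/ε₂−1) with denominator 1.571.
With shield the two gaps are in series; the resistances add: (1/ε₁+1/ε_s−1)+(1/ε_s+1/ε₂−1) = 1.396+1.528 = 2.924.
Heat-flux ratio q₀/q = 2.924/1.571.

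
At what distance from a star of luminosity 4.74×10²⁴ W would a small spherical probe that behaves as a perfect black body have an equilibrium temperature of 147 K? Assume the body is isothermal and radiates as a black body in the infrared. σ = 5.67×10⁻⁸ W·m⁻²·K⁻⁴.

d ≈ 5.97×10¹⁰ m

For an isothermal black-emitting sphere, (1−a)S·πr² = σ·4πr²·T⁴ ⇒ S = 4σT⁴/(1−a).
S = 4·5.67×10⁻⁸·(147)⁴/1.00 = 105.9 W/m².
Flux falls as S = L/(4πd²), so d = √(L/(4πS)) = √(4.74×10²⁴/(4π·105.9)).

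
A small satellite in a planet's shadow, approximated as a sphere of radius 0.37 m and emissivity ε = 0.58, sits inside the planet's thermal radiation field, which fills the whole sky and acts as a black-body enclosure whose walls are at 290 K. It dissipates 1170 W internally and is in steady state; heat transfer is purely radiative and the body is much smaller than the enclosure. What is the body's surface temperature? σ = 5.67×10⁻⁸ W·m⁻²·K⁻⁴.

For a small grey body in a large enclosure, net radiated power = εσA(T⁴ − T_w⁴).
Steady state: P = εσA(T⁴ − T_w⁴) with A = 4πr² = 1.720 m².
T⁴ = P/(εσA) + T_w⁴ = 1170/(0.58·5.67×10⁻⁸·1.720) + (290)⁴
    = 2.068×10¹⁰ + 7.073×10⁹ = 2.775×10¹⁰ K⁴.

T ≈ 408 K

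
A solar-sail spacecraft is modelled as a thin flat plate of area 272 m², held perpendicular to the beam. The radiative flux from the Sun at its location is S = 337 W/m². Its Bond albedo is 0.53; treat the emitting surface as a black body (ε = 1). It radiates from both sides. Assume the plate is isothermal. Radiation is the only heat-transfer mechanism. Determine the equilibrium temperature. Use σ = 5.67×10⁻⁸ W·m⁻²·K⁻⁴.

T ≈ 193 K

At equilibrium, absorbed power = emitted power.
Absorbing cross-section = A = 272.0 m²; emitting surface = 2A = 544.0 m² (ratio 2).
(1−a)S·A_cross = εσ·A_surf·T⁴  ⇒  T⁴ = (1−a)S/(2σ).
T⁴ = 0.470·337/(2·5.67×10⁻⁸) = 1.397×10⁹ K⁴.
T = (1.397×10⁹)^(1/4).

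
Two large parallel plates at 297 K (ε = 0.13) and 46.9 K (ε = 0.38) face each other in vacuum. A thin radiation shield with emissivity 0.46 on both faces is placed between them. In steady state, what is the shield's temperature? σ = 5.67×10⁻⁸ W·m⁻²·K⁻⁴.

In steady state the net flux on the hot side equals that on the cold side.
σ(T₁⁴−T_s⁴)/D₁ = σ(T_s⁴−T₂⁴)/D₂, with D₁ = 1/ε₁+1/ε_s−1 = 8.866, D₂ = 1/ε_s+1/ε₂−1 = 3.805.
Solve for T_s⁴: T_s⁴ = (D₂·T₁⁴ + D₁·T₂⁴)/(D₁+D₂) = 2.340×10⁹ K⁴.

T_s ≈ 220 K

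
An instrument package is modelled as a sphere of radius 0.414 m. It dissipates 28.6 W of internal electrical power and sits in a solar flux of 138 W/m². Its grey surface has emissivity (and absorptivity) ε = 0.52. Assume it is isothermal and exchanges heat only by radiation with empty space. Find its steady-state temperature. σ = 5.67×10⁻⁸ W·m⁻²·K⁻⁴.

T ≈ 180 K

At steady state, absorbed solar power + internal power = radiated power.
Absorbed: α·S·A_cross = 0.52·138·0.5385 = 38.64 W (cross-section πr²).
Total input = 38.64 + 28.6 = 67.24 W.
Radiated: εσ·A_surf·T⁴ with A_surf = 4πr² = 2.154 m².
T⁴ = 67.24/(0.52·5.67×10⁻⁸·2.154) = 1.059×10⁹ K⁴.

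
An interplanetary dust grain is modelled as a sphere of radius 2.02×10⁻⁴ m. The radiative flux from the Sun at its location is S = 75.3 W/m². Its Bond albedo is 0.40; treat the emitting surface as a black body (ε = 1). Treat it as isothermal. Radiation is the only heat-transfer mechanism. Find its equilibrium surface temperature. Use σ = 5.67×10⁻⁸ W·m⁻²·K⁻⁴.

At equilibrium, absorbed power = emitted power.
Absorbing cross-section = πr² = 1.282×10⁻⁷ m²; emitting surface = 4πr² = 5.128×10⁻⁷ m² (ratio 4).
(1−a)S·A_cross = εσ·A_surf·T⁴  ⇒  T⁴ = (1−a)S/(4σ).
T⁴ = 0.600·75.3/(4·5.67×10⁻⁸) = 1.992×10⁸ K⁴.
T = (1.992×10⁸)^(1/4).

T ≈ 119 K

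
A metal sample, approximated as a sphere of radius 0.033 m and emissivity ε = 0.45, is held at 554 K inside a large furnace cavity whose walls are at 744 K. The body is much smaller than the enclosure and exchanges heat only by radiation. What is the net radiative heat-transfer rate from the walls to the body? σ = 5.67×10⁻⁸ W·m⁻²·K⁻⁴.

For a small grey body in a large enclosure: P_net = εσA(T_body⁴ − T_wall⁴).
A = 4πr² = 0.01368 m²; T_body⁴ − T_wall⁴ = 9.420×10¹⁰ − 3.064×10¹¹ = -2.122×10¹¹ K⁴.
|P_net| = 0.45·5.67×10⁻⁸·0.01368·2.122×10¹¹.

P_net ≈ 74.1 W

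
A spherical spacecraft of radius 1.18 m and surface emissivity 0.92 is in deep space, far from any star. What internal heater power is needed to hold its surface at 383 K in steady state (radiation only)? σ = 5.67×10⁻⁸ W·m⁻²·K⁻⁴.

P ≈ 19600 W

P = εσ·4πr²·T⁴.
4πr² = 17.50 m²; T⁴ = 2.152×10¹⁰ K⁴.
P = 0.92·5.67×10⁻⁸·17.50·2.152×10¹⁰.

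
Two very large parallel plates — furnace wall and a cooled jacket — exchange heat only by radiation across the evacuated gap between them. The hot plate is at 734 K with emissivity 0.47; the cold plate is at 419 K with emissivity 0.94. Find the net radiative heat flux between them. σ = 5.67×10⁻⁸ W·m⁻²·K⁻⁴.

For two infinite grey parallel plates, q = σ(T₁⁴ − T₂⁴)/(1/ε₁ + 1/ε₂ − 1).
T₁⁴ − T₂⁴ = 2.903×10¹¹ − 3.082×10¹⁰ = 2.594×10¹¹ K⁴.
1/ε₁ + 1/ε₂ − 1 = 2.128 + 1.064 − 1 = 2.191.
q = 5.67×10⁻⁸ × 2.594×10¹¹ / 2.191.

q ≈ 6710 W/m²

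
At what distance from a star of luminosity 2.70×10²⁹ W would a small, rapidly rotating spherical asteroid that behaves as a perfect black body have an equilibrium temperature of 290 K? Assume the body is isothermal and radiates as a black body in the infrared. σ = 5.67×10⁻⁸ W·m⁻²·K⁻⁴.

For an isothermal black-emitting sphere, (1−a)S·πr² = σ·4πr²·T⁴ ⇒ S = 4σT⁴/(1−a).
S = 4·5.67×10⁻⁸·(290)⁴/1.00 = 1604 W/m².
Flux falls as S = L/(4πd²), so d = √(L/(4πS)) = √(2.70×10²⁹/(4π·1604)).

d ≈ 3.66×10¹² m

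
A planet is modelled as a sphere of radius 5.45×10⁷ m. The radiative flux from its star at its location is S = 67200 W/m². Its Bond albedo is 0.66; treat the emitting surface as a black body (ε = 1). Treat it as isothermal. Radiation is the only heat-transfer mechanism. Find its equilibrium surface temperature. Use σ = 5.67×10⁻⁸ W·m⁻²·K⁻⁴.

At equilibrium, absorbed power = emitted power.
Absorbing cross-section = πr² = 9.331×10¹⁵ m²; emitting surface = 4πr² = 3.733×10¹⁶ m² (ratio 4).
(1−a)S·A_cross = εσ·A_surf·T⁴  ⇒  T⁴ = (1−a)S/(4σ).
T⁴ = 0.340·67200/(4·5.67×10⁻⁸) = 1.007×10¹¹ K⁴.
T = (1.007×10¹¹)^(1/4).

T ≈ 563 K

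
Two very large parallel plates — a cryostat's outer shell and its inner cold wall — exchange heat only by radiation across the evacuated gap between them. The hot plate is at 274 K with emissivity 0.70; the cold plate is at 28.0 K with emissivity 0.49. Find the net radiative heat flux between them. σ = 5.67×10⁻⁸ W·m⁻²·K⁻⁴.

q ≈ 129 W/m²

For two infinite grey parallel plates, q = σ(T₁⁴ − T₂⁴)/(1/ε₁ + 1/ε₂ − 1).
T₁⁴ − T₂⁴ = 5.636×10⁹ − 6.147×10⁵ = 5.636×10⁹ K⁴.
1/ε₁ + 1/ε₂ − 1 = 1.429 + 2.041 − 1 = 2.469.
q = 5.67×10⁻⁸ × 5.636×10⁹ / 2.469.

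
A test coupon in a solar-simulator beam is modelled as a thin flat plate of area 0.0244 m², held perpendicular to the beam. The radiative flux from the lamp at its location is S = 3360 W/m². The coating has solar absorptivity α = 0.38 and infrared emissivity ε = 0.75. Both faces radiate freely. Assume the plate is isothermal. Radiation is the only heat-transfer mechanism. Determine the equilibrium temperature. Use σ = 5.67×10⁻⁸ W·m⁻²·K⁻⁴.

At equilibrium, absorbed power = emitted power.
Absorbing cross-section = A = 0.02440 m²; emitting surface = 2A = 0.04880 m² (ratio 2).
αS·A_cross = εσ·A_surf·T⁴  ⇒  T⁴ = αS/(ε·2σ).
T⁴ = 0.380·3360/(0.75·2·5.67×10⁻⁸) = 1.501×10¹⁰ K⁴.
T = (1.501×10¹⁰)^(1/4).

T ≈ 350 K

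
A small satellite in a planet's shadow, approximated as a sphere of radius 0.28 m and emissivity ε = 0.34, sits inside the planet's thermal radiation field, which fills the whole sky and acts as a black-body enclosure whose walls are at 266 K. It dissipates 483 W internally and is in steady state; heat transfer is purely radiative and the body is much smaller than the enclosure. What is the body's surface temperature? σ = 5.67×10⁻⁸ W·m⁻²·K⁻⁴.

For a small grey body in a large enclosure, net radiated power = εσA(T⁴ − T_w⁴).
Steady state: P = εσA(T⁴ − T_w⁴) with A = 4πr² = 0.9852 m².
T⁴ = P/(εσA) + T_w⁴ = 483/(0.34·5.67×10⁻⁸·0.9852) + (266)⁴
    = 2.543×10¹⁰ + 5.006×10⁹ = 3.044×10¹⁰ K⁴.

T ≈ 418 K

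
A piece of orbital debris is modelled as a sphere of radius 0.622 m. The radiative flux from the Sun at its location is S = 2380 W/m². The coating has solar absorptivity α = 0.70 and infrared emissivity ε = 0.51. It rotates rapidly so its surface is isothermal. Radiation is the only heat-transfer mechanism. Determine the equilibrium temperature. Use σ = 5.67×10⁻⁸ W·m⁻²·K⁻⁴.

At equilibrium, absorbed power = emitted power.
Absorbing cross-section = πr² = 1.215 m²; emitting surface = 4πr² = 4.862 m² (ratio 4).
αS·A_cross = εσ·A_surf·T⁴  ⇒  T⁴ = αS/(ε·4σ).
T⁴ = 0.700·2380/(0.51·4·5.67×10⁻⁸) = 1.440×10¹⁰ K⁴.
T = (1.440×10¹⁰)^(1/4).

T ≈ 346 K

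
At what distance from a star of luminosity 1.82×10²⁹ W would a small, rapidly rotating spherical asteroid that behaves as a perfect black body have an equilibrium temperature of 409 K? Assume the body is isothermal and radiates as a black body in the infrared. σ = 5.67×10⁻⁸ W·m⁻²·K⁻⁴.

For an isothermal black-emitting sphere, (1−a)S·πr² = σ·4πr²·T⁴ ⇒ S = 4σT⁴/(1−a).
S = 4·5.67×10⁻⁸·(409)⁴/1.00 = 6347 W/m².
Flux falls as S = L/(4πd²), so d = √(L/(4πS)) = √(1.82×10²⁹/(4π·6347)).

d ≈ 1.51×10¹² m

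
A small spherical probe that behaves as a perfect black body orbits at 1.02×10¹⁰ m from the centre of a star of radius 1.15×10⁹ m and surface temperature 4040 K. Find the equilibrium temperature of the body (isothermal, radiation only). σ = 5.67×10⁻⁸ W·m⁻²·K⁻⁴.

The star's surface emits σT_*⁴; at distance d the flux is S = σT_*⁴(R_*/d)².
S = 5.67×10⁻⁸·(4040)⁴·(1.15×10⁹/1.02×10¹⁰)² = 1.920×10⁵ W/m².
For an isothermal sphere T⁴ = (1−a)S/(4σ) = 8.466×10¹¹ K⁴.

T ≈ 959 K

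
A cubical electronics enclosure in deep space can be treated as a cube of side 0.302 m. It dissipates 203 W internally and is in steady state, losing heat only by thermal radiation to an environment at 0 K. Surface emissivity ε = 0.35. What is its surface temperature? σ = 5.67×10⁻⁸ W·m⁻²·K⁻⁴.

T ≈ 370 K

Steady state: internal power = radiated power, P = εσA T⁴.
Radiating area A = 6L² = 0.5472 m².
T⁴ = P/(εσA) = 203/(0.35·5.67×10⁻⁸·0.5472) = 1.869×10¹⁰ K⁴.
T = (1.869×10¹⁰)^(1/4).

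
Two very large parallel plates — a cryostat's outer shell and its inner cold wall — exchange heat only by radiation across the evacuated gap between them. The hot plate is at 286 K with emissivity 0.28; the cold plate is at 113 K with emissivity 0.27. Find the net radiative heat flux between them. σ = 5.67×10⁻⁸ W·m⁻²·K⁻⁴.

q ≈ 59.0 W/m²

For two infinite grey parallel plates, q = σ(T₁⁴ − T₂⁴)/(1/ε₁ + 1/ε₂ − 1).
T₁⁴ − T₂⁴ = 6.691×10⁹ − 1.630×10⁸ = 6.528×10⁹ K⁴.
1/ε₁ + 1/ε₂ − 1 = 3.571 + 3.704 − 1 = 6.275.
q = 5.67×10⁻⁸ × 6.528×10⁹ / 6.275.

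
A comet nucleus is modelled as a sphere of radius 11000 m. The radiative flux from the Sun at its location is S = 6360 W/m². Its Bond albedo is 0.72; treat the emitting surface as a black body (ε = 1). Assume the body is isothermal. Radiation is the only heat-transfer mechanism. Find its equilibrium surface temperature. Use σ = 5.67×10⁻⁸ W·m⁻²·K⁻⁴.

At equilibrium, absorbed power = emitted power.
Absorbing cross-section = πr² = 3.801×10⁸ m²; emitting surface = 4πr² = 1.521×10⁹ m² (ratio 4).
(1−a)S·A_cross = εσ·A_surf·T⁴  ⇒  T⁴ = (1−a)S/(4σ).
T⁴ = 0.280·6360/(4·5.67×10⁻⁸) = 7.852×10⁹ K⁴.
T = (7.852×10⁹)^(1/4).

T ≈ 298 K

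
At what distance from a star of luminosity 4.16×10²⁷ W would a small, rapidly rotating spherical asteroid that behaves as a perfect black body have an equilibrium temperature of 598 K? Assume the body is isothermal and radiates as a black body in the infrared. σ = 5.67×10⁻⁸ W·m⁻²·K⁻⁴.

For an isothermal black-emitting sphere, (1−a)S·πr² = σ·4πr²·T⁴ ⇒ S = 4σT⁴/(1−a).
S = 4·5.67×10⁻⁸·(598)⁴/1.00 = 29000 W/m².
Flux falls as S = L/(4πd²), so d = √(L/(4πS)) = √(4.16×10²⁷/(4π·29000)).

d ≈ 1.07×10¹¹ m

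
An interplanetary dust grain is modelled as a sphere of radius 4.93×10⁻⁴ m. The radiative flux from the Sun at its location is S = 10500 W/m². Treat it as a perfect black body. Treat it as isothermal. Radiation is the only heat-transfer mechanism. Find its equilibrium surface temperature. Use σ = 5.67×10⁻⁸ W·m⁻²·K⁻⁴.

T ≈ 464 K

At equilibrium, absorbed power = emitted power.
Absorbing cross-section = πr² = 7.636×10⁻⁷ m²; emitting surface = 4πr² = 3.054×10⁻⁶ m² (ratio 4).
S·A_cross = εσ·A_surf·T⁴  ⇒  T⁴ = S/(4σ).
T⁴ = 1.00·10500/(4·5.67×10⁻⁸) = 4.630×10¹⁰ K⁴.
T = (4.630×10¹⁰)^(1/4).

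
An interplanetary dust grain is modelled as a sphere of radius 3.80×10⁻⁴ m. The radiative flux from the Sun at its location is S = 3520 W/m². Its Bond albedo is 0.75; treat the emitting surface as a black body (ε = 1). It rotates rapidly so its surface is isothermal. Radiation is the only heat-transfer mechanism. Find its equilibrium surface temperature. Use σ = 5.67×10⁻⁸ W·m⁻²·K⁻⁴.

T ≈ 250 K

At equilibrium, absorbed power = emitted power.
Absorbing cross-section = πr² = 4.536×10⁻⁷ m²; emitting surface = 4πr² = 1.815×10⁻⁶ m² (ratio 4).
(1−a)S·A_cross = εσ·A_surf·T⁴  ⇒  T⁴ = (1−a)S/(4σ).
T⁴ = 0.250·3520/(4·5.67×10⁻⁸) = 3.880×10⁹ K⁴.
T = (3.880×10⁹)^(1/4).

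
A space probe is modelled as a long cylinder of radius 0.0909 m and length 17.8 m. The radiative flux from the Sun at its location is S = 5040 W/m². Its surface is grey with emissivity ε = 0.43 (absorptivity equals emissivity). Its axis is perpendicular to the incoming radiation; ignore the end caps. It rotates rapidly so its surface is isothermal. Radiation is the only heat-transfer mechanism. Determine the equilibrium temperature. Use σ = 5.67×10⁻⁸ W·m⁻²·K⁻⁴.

At equilibrium, absorbed power = emitted power.
Absorbing cross-section = 2rL = 3.236 m²; emitting surface = 2πrL = 10.17 m² (ratio π).
εS·A_cross = εσ·A_surf·T⁴  ⇒  T⁴ = S/(πσ)   (ε cancels).
T⁴ = 5040/(π·5.67×10⁻⁸) = 2.829×10¹⁰ K⁴.
T = (2.829×10¹⁰)^(1/4).

T ≈ 410 K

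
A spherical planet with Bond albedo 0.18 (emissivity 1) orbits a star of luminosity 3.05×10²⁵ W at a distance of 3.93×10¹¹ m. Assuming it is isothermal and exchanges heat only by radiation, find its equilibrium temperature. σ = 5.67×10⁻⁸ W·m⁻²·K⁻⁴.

First find the stellar flux at distance d: S = L/(4πd²) = 3.05×10²⁵/(4π·(3.93×10¹¹)²) = 15.71 W/m².
For an isothermal sphere, absorbed (1−a)S·πr² = emitted σ·4πr²·T⁴, so T⁴ = (1−a)S/(4σ).
T⁴ = 0.820·15.71/(4·5.67×10⁻⁸) = 5.682×10⁷ K⁴.

T ≈ 86.8 K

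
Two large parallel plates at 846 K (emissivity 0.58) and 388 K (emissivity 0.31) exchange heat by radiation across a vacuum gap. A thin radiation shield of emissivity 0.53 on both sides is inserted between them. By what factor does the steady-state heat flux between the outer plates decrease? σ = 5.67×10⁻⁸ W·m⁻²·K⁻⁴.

factor ≈ 1.70

Without shield: q₀ = σΔ(T⁴)/(1/ε₁+1/ε₂−1) with denominator 3.950.
With shield the two gaps are in series; the resistances add: (1/ε₁+1/ε_s−1)+(1/ε_s+1/ε₂−1) = 2.611+4.113 = 6.724.
Heat-flux ratio q₀/q = 6.724/3.950.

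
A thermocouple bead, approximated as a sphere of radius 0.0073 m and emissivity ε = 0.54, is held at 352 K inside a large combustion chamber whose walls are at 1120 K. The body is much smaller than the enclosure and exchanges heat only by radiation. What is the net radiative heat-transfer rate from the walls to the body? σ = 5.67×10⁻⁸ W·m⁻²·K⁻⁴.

P_net ≈ 31.9 W

For a small grey body in a large enclosure: P_net = εσA(T_body⁴ − T_wall⁴).
A = 4πr² = 6.697×10⁻⁴ m²; T_body⁴ − T_wall⁴ = 1.535×10¹⁰ − 1.574×10¹² = -1.558×10¹² K⁴.
|P_net| = 0.54·5.67×10⁻⁸·6.697×10⁻⁴·1.558×10¹².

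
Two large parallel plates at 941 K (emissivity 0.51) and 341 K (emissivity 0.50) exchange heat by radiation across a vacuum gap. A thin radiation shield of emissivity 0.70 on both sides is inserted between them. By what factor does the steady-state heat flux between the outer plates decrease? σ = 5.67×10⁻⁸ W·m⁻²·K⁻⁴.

factor ≈ 1.63

Without shield: q₀ = σΔ(T⁴)/(1/ε₁+1/ε₂−1) with denominator 2.961.
With shield the two gaps are in series; the resistances add: (1/ε₁+1/ε_s−1)+(1/ε_s+1/ε₂−1) = 2.389+2.429 = 4.818.
Heat-flux ratio q₀/q = 4.818/2.961.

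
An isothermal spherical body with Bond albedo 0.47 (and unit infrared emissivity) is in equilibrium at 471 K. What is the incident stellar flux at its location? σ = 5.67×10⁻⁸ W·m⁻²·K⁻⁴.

(1−a)S·πr² = σ·4πr²·T⁴ ⇒ S = 4σT⁴/(1−a).
S = 4·5.67×10⁻⁸·4.921×10¹⁰/0.530.

S ≈ 21100 W/m²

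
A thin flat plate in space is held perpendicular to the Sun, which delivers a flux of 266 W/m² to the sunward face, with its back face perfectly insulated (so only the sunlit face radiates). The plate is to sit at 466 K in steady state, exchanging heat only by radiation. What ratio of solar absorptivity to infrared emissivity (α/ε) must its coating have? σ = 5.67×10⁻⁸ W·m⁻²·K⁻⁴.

α/ε ≈ 10.1

Balance: αS·A = εσ·1A·T⁴ ⇒ α/ε = σT⁴/S.
α/ε = 5.67×10⁻⁸·(466)⁴/266 = 5.67×10⁻⁸·4.716×10¹⁰/266.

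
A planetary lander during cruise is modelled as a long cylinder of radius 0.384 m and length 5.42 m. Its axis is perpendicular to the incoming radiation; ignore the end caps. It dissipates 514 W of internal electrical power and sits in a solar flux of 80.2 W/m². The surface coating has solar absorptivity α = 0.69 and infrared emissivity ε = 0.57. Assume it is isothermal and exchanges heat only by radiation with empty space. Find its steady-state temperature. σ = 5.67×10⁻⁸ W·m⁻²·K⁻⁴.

At steady state, absorbed solar power + internal power = radiated power.
Absorbed: α·S·A_cross = 0.69·80.2·4.163 = 230.3 W (cross-section 2rL).
Total input = 230.3 + 514 = 744.3 W.
Radiated: εσ·A_surf·T⁴ with A_surf = 2πrL = 13.08 m².
T⁴ = 744.3/(0.57·5.67×10⁻⁸·13.08) = 1.761×10⁹ K⁴.

T ≈ 205 K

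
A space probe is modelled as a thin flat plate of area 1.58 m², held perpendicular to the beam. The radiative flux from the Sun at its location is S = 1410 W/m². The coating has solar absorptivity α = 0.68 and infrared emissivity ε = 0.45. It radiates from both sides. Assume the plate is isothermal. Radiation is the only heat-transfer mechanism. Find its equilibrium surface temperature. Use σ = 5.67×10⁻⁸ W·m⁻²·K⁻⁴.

T ≈ 370 K

At equilibrium, absorbed power = emitted power.
Absorbing cross-section = A = 1.580 m²; emitting surface = 2A = 3.160 m² (ratio 2).
αS·A_cross = εσ·A_surf·T⁴  ⇒  T⁴ = αS/(ε·2σ).
T⁴ = 0.680·1410/(0.45·2·5.67×10⁻⁸) = 1.879×10¹⁰ K⁴.
T = (1.879×10¹⁰)^(1/4).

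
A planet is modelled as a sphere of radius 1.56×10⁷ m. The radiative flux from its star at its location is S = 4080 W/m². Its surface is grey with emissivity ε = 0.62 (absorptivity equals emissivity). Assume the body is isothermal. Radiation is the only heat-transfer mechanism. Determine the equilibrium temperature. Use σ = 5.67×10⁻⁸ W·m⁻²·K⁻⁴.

At equilibrium, absorbed power = emitted power.
Absorbing cross-section = πr² = 7.645×10¹⁴ m²; emitting surface = 4πr² = 3.058×10¹⁵ m² (ratio 4).
εS·A_cross = εσ·A_surf·T⁴  ⇒  T⁴ = S/(4σ)   (ε cancels).
T⁴ = 4080/(4·5.67×10⁻⁸) = 1.799×10¹⁰ K⁴.
T = (1.799×10¹⁰)^(1/4).

T ≈ 366 K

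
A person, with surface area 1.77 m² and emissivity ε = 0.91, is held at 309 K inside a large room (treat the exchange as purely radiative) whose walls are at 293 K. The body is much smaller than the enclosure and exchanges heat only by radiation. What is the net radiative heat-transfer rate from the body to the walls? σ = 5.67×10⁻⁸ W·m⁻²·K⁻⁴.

For a small grey body in a large enclosure: P_net = εσA(T_body⁴ − T_wall⁴).
A = 1.77 m²; T_body⁴ − T_wall⁴ = 9.117×10⁹ − 7.370×10⁹ = 1.747×10⁹ K⁴.
|P_net| = 0.91·5.67×10⁻⁸·1.770·1.747×10⁹.

P_net ≈ 160 W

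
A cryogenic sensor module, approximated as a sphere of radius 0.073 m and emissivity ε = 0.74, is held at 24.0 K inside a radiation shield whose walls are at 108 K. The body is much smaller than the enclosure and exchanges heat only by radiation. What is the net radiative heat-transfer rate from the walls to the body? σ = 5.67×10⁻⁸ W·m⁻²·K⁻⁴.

For a small grey body in a large enclosure: P_net = εσA(T_body⁴ − T_wall⁴).
A = 4πr² = 0.06697 m²; T_body⁴ − T_wall⁴ = 3.318×10⁵ − 1.360×10⁸ = -1.357×10⁸ K⁴.
|P_net| = 0.74·5.67×10⁻⁸·0.06697·1.357×10⁸.

P_net ≈ 0.381 W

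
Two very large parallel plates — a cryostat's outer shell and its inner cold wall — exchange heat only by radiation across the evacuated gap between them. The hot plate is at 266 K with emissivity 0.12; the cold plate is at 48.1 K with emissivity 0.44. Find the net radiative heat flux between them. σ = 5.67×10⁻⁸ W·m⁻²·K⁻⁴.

q ≈ 29.5 W/m²

For two infinite grey parallel plates, q = σ(T₁⁴ − T₂⁴)/(1/ε₁ + 1/ε₂ − 1).
T₁⁴ − T₂⁴ = 5.006×10⁹ − 5.353×10⁶ = 5.001×10⁹ K⁴.
1/ε₁ + 1/ε₂ − 1 = 8.333 + 2.273 − 1 = 9.606.
q = 5.67×10⁻⁸ × 5.001×10⁹ / 9.606.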